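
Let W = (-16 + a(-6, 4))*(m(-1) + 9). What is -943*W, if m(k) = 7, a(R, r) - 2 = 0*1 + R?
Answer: 301760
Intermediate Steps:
a(R, r) = 2 + R (a(R, r) = 2 + (0*1 + R) = 2 + (0 + R) = 2 + R)
W = -320 (W = (-16 + (2 - 6))*(7 + 9) = (-16 - 4)*16 = -20*16 = -320)
-943*W = -943*(-320) = 301760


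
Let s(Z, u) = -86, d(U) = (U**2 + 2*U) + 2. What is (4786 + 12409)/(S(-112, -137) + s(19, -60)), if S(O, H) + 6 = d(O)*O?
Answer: -17195/1380156 ≈ -0.012459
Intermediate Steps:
d(U) = 2 + U**2 + 2*U
S(O, H) = -6 + O*(2 + O**2 + 2*O) (S(O, H) = -6 + (2 + O**2 + 2*O)*O = -6 + O*(2 + O**2 + 2*O))
(4786 + 12409)/(S(-112, -137) + s(19, -60)) = (4786 + 12409)/((-6 - 112*(2 + (-112)**2 + 2*(-112))) - 86) = 17195/((-6 - 112*(2 + 12544 - 224)) - 86) = 17195/((-6 - 112*12322) - 86) = 17195/((-6 - 1380064) - 86) = 17195/(-1380070 - 86) = 17195/(-1380156) = 17195*(-1/1380156) = -17195/1380156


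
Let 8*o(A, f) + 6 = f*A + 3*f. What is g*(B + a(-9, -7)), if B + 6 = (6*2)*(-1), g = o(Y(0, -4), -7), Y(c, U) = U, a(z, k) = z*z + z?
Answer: 27/4 ≈ 6.7500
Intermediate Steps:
a(z, k) = z + z² (a(z, k) = z² + z = z + z²)
o(A, f) = -¾ + 3*f/8 + A*f/8 (o(A, f) = -¾ + (f*A + 3*f)/8 = -¾ + (A*f + 3*f)/8 = -¾ + (3*f + A*f)/8 = -¾ + (3*f/8 + A*f/8) = -¾ + 3*f/8 + A*f/8)
g = ⅛ (g = -¾ + (3/8)*(-7) + (⅛)*(-4)*(-7) = -¾ - 21/8 + 7/2 = ⅛ ≈ 0.12500)
B = -18 (B = -6 + (6*2)*(-1) = -6 + 12*(-1) = -6 - 12 = -18)
g*(B + a(-9, -7)) = (-18 - 9*(1 - 9))/8 = (-18 - 9*(-8))/8 = (-18 + 72)/8 = (⅛)*54 = 27/4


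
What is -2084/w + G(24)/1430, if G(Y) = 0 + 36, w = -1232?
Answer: 34369/20020 ≈ 1.7167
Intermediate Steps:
G(Y) = 36
-2084/w + G(24)/1430 = -2084/(-1232) + 36/1430 = -2084*(-1/1232) + 36*(1/1430) = 521/308 + 18/715 = 34369/20020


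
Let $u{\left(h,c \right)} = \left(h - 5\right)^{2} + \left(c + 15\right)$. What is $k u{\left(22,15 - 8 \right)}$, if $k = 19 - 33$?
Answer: $-4354$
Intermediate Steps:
$u{\left(h,c \right)} = 15 + c + \left(-5 + h\right)^{2}$ ($u{\left(h,c \right)} = \left(-5 + h\right)^{2} + \left(15 + c\right) = 15 + c + \left(-5 + h\right)^{2}$)
$k = -14$ ($k = 19 - 33 = -14$)
$k u{\left(22,15 - 8 \right)} = - 14 \left(15 + \left(15 - 8\right) + \left(-5 + 22\right)^{2}\right) = - 14 \left(15 + 7 + 17^{2}\right) = - 14 \left(15 + 7 + 289\right) = \left(-14\right) 311 = -4354$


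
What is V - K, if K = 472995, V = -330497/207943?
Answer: -98356329782/207943 ≈ -4.7300e+5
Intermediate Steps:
V = -330497/207943 (V = -330497*1/207943 = -330497/207943 ≈ -1.5894)
V - K = -330497/207943 - 1*472995 = -330497/207943 - 472995 = -98356329782/207943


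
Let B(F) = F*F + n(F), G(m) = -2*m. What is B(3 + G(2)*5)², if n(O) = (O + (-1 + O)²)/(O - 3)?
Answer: 29953729/400 ≈ 74884.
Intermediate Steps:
n(O) = (O + (-1 + O)²)/(-3 + O)
B(F) = F² + (F + (-1 + F)²)/(-3 + F) (B(F) = F*F + (F + (-1 + F)²)/(-3 + F) = F² + (F + (-1 + F)²)/(-3 + F))
B(3 + G(2)*5)² = ((1 + (3 - 2*2*5)³ - (3 - 2*2*5) - 2*(3 - 2*2*5)²)/(-3 + (3 - 2*2*5)))² = ((1 + (3 - 4*5)³ - (3 - 4*5) - 2*(3 - 4*5)²)/(-3 + (3 - 4*5)))² = ((1 + (3 - 20)³ - (3 - 20) - 2*(3 - 20)²)/(-3 + (3 - 20)))² = ((1 + (-17)³ - 1*(-17) - 2*(-17)²)/(-3 - 17))² = ((1 - 4913 + 17 - 2*289)/(-20))² = (-(1 - 4913 + 17 - 578)/20)² = (-1/20*(-5473))² = (5473/20)² = 29953729/400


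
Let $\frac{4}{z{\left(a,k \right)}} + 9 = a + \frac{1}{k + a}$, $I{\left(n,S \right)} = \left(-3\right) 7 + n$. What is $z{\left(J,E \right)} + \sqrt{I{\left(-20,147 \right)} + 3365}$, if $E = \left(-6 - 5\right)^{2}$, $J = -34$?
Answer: $- \frac{87}{935} + 2 \sqrt{831} \approx 57.561$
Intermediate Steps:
$I{\left(n,S \right)} = -21 + n$
$E = 121$ ($E = \left(-11\right)^{2} = 121$)
$z{\left(a,k \right)} = \frac{4}{-9 + a + \frac{1}{a + k}}$ ($z{\left(a,k \right)} = \frac{4}{-9 + \left(a + \frac{1}{k + a}\right)} = \frac{4}{-9 + \left(a + \frac{1}{a + k}\right)} = \frac{4}{-9 + a + \frac{1}{a + k}}$)
$z{\left(J,E \right)} + \sqrt{I{\left(-20,147 \right)} + 3365} = \frac{4 \left(-34 + 121\right)}{1 + \left(-34\right)^{2} - -306 - 1089 - 4114} + \sqrt{\left(-21 - 20\right) + 3365} = 4 \frac{1}{1 + 1156 + 306 - 1089 - 4114} \cdot 87 + \sqrt{-41 + 3365} = 4 \frac{1}{-3740} \cdot 87 + \sqrt{3324} = 4 \left(- \frac{1}{3740}\right) 87 + 2 \sqrt{831} = - \frac{87}{935} + 2 \sqrt{831}$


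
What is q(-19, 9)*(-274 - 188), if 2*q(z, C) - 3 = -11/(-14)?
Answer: -1749/2 ≈ -874.50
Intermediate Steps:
q(z, C) = 53/28 (q(z, C) = 3/2 + (-11/(-14))/2 = 3/2 + (-11*(-1/14))/2 = 3/2 + (½)*(11/14) = 3/2 + 11/28 = 53/28)
q(-19, 9)*(-274 - 188) = 53*(-274 - 188)/28 = (53/28)*(-462) = -1749/2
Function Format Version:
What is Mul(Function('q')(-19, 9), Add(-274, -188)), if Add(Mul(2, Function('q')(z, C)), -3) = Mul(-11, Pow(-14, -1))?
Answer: Rational(-1749, 2) ≈ -874.50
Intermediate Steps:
Function('q')(z, C) = Rational(53, 28) (Function('q')(z, C) = Add(Rational(3, 2), Mul(Rational(1, 2), Mul(-11, Pow(-14, -1)))) = Add(Rational(3, 2), Mul(Rational(1, 2), Mul(-11, Rational(-1, 14)))) = Add(Rational(3, 2), Mul(Rational(1, 2), Rational(11, 14))) = Add(Rational(3, 2), Rational(11, 28)) = Rational(53, 28))
Mul(Function('q')(-19, 9), Add(-274, -188)) = Mul(Rational(53, 28), Add(-274, -188)) = Mul(Rational(53, 28), -462) = Rational(-1749, 2)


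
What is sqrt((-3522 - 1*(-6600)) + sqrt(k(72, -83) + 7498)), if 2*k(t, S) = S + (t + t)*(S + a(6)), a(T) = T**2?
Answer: sqrt(12312 + 6*sqrt(1810))/2 ≈ 56.052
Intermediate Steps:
k(t, S) = S/2 + t*(36 + S) (k(t, S) = (S + (t + t)*(S + 6**2))/2 = (S + (2*t)*(S + 36))/2 = (S + (2*t)*(36 + S))/2 = (S + 2*t*(36 + S))/2 = S/2 + t*(36 + S))
sqrt((-3522 - 1*(-6600)) + sqrt(k(72, -83) + 7498)) = sqrt((-3522 - 1*(-6600)) + sqrt(((1/2)*(-83) + 36*72 - 83*72) + 7498)) = sqrt((-3522 + 6600) + sqrt((-83/2 + 2592 - 5976) + 7498)) = sqrt(3078 + sqrt(-6851/2 + 7498)) = sqrt(3078 + sqrt(8145/2)) = sqrt(3078 + 3*sqrt(1810)/2)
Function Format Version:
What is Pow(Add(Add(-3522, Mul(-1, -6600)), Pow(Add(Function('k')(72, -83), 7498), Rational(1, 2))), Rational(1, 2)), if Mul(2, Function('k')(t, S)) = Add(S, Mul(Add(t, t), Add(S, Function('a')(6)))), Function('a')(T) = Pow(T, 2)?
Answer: Mul(Rational(1, 2), Pow(Add(12312, Mul(6, Pow(1810, Rational(1, 2)))), Rational(1, 2))) ≈ 56.052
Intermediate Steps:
Function('k')(t, S) = Add(Mul(Rational(1, 2), S), Mul(t, Add(36, S))) (Function('k')(t, S) = Mul(Rational(1, 2), Add(S, Mul(Add(t, t), Add(S, Pow(6, 2))))) = Mul(Rational(1, 2), Add(S, Mul(Mul(2, t), Add(S, 36)))) = Mul(Rational(1, 2), Add(S, Mul(Mul(2, t), Add(36, S)))) = Mul(Rational(1, 2), Add(S, Mul(2, t, Add(36, S)))) = Add(Mul(Rational(1, 2), S), Mul(t, Add(36, S))))
Pow(Add(Add(-3522, Mul(-1, -6600)), Pow(Add(Function('k')(72, -83), 7498), Rational(1, 2))), Rational(1, 2)) = Pow(Add(Add(-3522, Mul(-1, -6600)), Pow(Add(Add(Mul(Rational(1, 2), -83), Mul(36, 72), Mul(-83, 72)), 7498), Rational(1, 2))), Rational(1, 2)) = Pow(Add(Add(-3522, 6600), Pow(Add(Add(Rational(-83, 2), 2592, -5976), 7498), Rational(1, 2))), Rational(1, 2)) = Pow(Add(3078, Pow(Add(Rational(-6851, 2), 7498), Rational(1, 2))), Rational(1, 2)) = Pow(Add(3078, Pow(Rational(8145, 2), Rational(1, 2))), Rational(1, 2)) = Pow(Add(3078, Mul(Rational(3, 2), Pow(1810, Rational(1, 2)))), Rational(1, 2))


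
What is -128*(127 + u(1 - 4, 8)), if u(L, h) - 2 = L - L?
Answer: -16512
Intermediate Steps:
u(L, h) = 2 (u(L, h) = 2 + (L - L) = 2 + 0 = 2)
-128*(127 + u(1 - 4, 8)) = -128*(127 + 2) = -128*129 = -16512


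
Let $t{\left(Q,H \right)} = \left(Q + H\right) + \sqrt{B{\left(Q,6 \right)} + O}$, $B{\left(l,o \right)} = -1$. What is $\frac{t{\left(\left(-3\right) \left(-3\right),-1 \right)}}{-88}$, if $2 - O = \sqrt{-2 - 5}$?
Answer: $- \frac{1}{11} - \frac{\sqrt{1 - i \sqrt{7}}}{88} \approx -0.10663 + 0.010865 i$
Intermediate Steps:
$O = 2 - i \sqrt{7}$ ($O = 2 - \sqrt{-2 - 5} = 2 - \sqrt{-7} = 2 - i \sqrt{7} \approx 2.0 - 2.6458 i$)
$t{\left(Q,H \right)} = H + Q + \sqrt{1 - i \sqrt{7}}$ ($t{\left(Q,H \right)} = \left(Q + H\right) + \sqrt{-1 + \left(2 - i \sqrt{7}\right)} = \left(H + Q\right) + \sqrt{1 - i \sqrt{7}} = H + Q + \sqrt{1 - i \sqrt{7}}$)
$\frac{t{\left(\left(-3\right) \left(-3\right),-1 \right)}}{-88} = \frac{-1 - -9 + \sqrt{1 - i \sqrt{7}}}{-88} = - \frac{-1 + 9 + \sqrt{1 - i \sqrt{7}}}{88} = - \frac{8 + \sqrt{1 - i \sqrt{7}}}{88} = - \frac{1}{11} - \frac{\sqrt{1 - i \sqrt{7}}}{88}$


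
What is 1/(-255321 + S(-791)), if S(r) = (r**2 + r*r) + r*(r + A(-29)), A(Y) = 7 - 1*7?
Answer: 1/1621722 ≈ 6.1663e-7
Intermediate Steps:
A(Y) = 0 (A(Y) = 7 - 7 = 0)
S(r) = 3*r**2 (S(r) = (r**2 + r*r) + r*(r + 0) = (r**2 + r**2) + r*r = 2*r**2 + r**2 = 3*r**2)
1/(-255321 + S(-791)) = 1/(-255321 + 3*(-791)**2) = 1/(-255321 + 3*625681) = 1/(-255321 + 1877043) = 1/1621722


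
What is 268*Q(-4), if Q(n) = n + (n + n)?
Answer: -3216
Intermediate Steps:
Q(n) = 3*n (Q(n) = n + 2*n = 3*n)
268*Q(-4) = 268*(3*(-4)) = 268*(-12) = -3216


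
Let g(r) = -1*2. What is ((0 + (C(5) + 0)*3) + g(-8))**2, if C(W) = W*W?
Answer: 5329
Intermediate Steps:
C(W) = W**2
g(r) = -2
((0 + (C(5) + 0)*3) + g(-8))**2 = ((0 + (5**2 + 0)*3) - 2)**2 = ((0 + (25 + 0)*3) - 2)**2 = ((0 + 25*3) - 2)**2 = ((0 + 75) - 2)**2 = (75 - 2)**2 = 73**2 = 5329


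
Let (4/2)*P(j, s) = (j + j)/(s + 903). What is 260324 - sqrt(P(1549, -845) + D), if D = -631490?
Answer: 260324 - I*sqrt(2124242518)/58 ≈ 2.6032e+5 - 794.65*I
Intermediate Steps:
P(j, s) = j/(903 + s) (P(j, s) = ((j + j)/(s + 903))/2 = ((2*j)/(903 + s))/2 = (2*j/(903 + s))/2 = j/(903 + s))
260324 - sqrt(P(1549, -845) + D) = 260324 - sqrt(1549/(903 - 845) - 631490) = 260324 - sqrt(1549/58 - 631490) = 260324 - sqrt(-36624871/58) = 260324 - I*sqrt(2124242518)/58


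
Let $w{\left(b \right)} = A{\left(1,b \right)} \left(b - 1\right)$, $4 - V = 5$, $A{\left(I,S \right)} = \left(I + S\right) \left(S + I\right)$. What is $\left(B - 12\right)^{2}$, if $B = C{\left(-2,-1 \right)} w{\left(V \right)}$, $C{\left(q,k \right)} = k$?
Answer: $144$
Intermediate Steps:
$A{\left(I,S \right)} = \left(I + S\right)^{2}$ ($A{\left(I,S \right)} = \left(I + S\right) \left(I + S\right) = \left(I + S\right)^{2}$)
$V = -1$ ($V = 4 - 5 = -1$)
$w{\left(b \right)} = \left(1 + b\right)^{2} \left(-1 + b\right)$ ($w{\left(b \right)} = \left(1 + b\right)^{2} \left(b - 1\right) = \left(1 + b\right)^{2} \left(-1 + b\right)$)
$B = 0$ ($B = - \left(1 - 1\right)^{2} \left(-1 - 1\right) = - 0^{2} \left(-2\right) = - 0 \left(-2\right) = \left(-1\right) 0 = 0$)
$\left(B - 12\right)^{2} = \left(0 - 12\right)^{2} = \left(-12\right)^{2} = 144$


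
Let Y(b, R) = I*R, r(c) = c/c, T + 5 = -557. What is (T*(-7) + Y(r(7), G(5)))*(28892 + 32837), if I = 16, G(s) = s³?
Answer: 366299886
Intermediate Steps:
T = -562 (T = -5 - 557 = -562)
r(c) = 1
Y(b, R) = 16*R
(T*(-7) + Y(r(7), G(5)))*(28892 + 32837) = (-562*(-7) + 16*5³)*(28892 + 32837) = (3934 + 16*125)*61729 = (3934 + 2000)*61729 = 5934*61729 = 366299886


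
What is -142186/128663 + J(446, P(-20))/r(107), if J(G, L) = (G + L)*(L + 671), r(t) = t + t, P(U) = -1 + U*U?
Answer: 543458989/128663 ≈ 4223.9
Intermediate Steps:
P(U) = -1 + U²
r(t) = 2*t
J(G, L) = (671 + L)*(G + L) (J(G, L) = (G + L)*(671 + L) = (671 + L)*(G + L))
-142186/128663 + J(446, P(-20))/r(107) = -142186/128663 + ((-1 + (-20)²)² + 671*446 + 671*(-1 + (-20)²) + 446*(-1 + (-20)²))/((2*107)) = -142186*1/128663 + ((-1 + 400)² + 299266 + 671*(-1 + 400) + 446*(-1 + 400))/214 = -142186/128663 + (399² + 299266 + 671*399 + 446*399)*(1/214) = -142186/128663 + (159201 + 299266 + 267729 + 177954)*(1/214) = -142186/128663 + 904150*(1/214) = -142186/128663 + 4225 = 543458989/128663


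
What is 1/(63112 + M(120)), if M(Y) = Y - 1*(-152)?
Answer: 1/63384 ≈ 1.5777e-5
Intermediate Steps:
M(Y) = 152 + Y (M(Y) = Y + 152 = 152 + Y)
1/(63112 + M(120)) = 1/(63112 + (152 + 120)) = 1/(63112 + 272) = 1/63384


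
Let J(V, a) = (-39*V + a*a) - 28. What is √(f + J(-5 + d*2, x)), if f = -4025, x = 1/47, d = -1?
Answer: I*√8350019/47 ≈ 61.482*I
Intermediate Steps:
x = 1/47 ≈ 0.021277
J(V, a) = -28 + a² - 39*V (J(V, a) = (-39*V + a²) - 28 = (a² - 39*V) - 28 = -28 + a² - 39*V)
√(f + J(-5 + d*2, x)) = √(-4025 + (-28 + (1/47)² - 39*(-5 - 1*2))) = √(-4025 + (-28 + 1/2209 - 39*(-5 - 2))) = √(-4025 + (-28 + 1/2209 - 39*(-7))) = √(-4025 + (-28 + 1/2209 + 273)) = √(-4025 + 541206/2209) = √(-8350019/2209) = I*√8350019/47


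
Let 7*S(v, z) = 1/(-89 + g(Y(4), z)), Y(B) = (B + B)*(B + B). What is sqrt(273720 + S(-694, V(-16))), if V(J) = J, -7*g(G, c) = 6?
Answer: 7*sqrt(2210099059)/629 ≈ 523.18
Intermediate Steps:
Y(B) = 4*B**2 (Y(B) = (2*B)*(2*B) = 4*B**2)
g(G, c) = -6/7 (g(G, c) = -1/7*6 = -6/7)
S(v, z) = -1/629 (S(v, z) = 1/(7*(-89 - 6/7)) = 1/(7*(-629/7)) = (1/7)*(-7/629) = -1/629)
sqrt(273720 + S(-694, V(-16))) = sqrt(273720 - 1/629) = sqrt(172169879/629) = 7*sqrt(2210099059)/629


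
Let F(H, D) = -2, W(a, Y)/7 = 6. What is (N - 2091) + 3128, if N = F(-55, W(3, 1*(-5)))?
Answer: 1035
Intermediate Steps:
W(a, Y) = 42 (W(a, Y) = 7*6 = 42)
N = -2
(N - 2091) + 3128 = (-2 - 2091) + 3128 = -2093 + 3128 = 1035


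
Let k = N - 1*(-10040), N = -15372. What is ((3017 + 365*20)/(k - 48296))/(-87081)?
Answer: 3439/1556659956 ≈ 2.2092e-6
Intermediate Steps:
k = -5332 (k = -15372 - 1*(-10040) = -15372 + 10040 = -5332)
((3017 + 365*20)/(k - 48296))/(-87081) = ((3017 + 365*20)/(-5332 - 48296))/(-87081) = ((3017 + 7300)/(-53628))*(-1/87081) = (10317*(-1/53628))*(-1/87081) = -3439/17876*(-1/87081) = 3439/1556659956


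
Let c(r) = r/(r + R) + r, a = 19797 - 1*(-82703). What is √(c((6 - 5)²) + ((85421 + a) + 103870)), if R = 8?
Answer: √2626129/3 ≈ 540.18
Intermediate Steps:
a = 102500 (a = 19797 + 82703 = 102500)
c(r) = r + r/(8 + r) (c(r) = r/(r + 8) + r = r/(8 + r) + r = r + r/(8 + r))
√(c((6 - 5)²) + ((85421 + a) + 103870)) = √((6 - 5)²*(9 + (6 - 5)²)/(8 + (6 - 5)²) + ((85421 + 102500) + 103870)) = √(1²*(9 + 1²)/(8 + 1²) + (187921 + 103870)) = √(1*(9 + 1)/(8 + 1) + 291791) = √(1*10/9 + 291791) = √(1*(⅑)*10 + 291791) = √(10/9 + 291791) = √(2626129/9) = √2626129/3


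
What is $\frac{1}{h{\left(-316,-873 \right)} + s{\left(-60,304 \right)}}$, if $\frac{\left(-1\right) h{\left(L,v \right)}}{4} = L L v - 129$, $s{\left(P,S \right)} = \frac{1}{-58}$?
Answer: $\frac{58}{20224464743} \approx 2.8678 \cdot 10^{-9}$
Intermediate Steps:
$s{\left(P,S \right)} = - \frac{1}{58}$
$h{\left(L,v \right)} = 516 - 4 v L^{2}$ ($h{\left(L,v \right)} = - 4 \left(L L v - 129\right) = - 4 \left(L^{2} v - 129\right) = - 4 \left(v L^{2} - 129\right) = - 4 \left(-129 + v L^{2}\right) = 516 - 4 v L^{2}$)
$\frac{1}{h{\left(-316,-873 \right)} + s{\left(-60,304 \right)}} = \frac{1}{\left(516 - - 3492 \left(-316\right)^{2}\right) - \frac{1}{58}} = \frac{1}{\left(516 - \left(-3492\right) 99856\right) - \frac{1}{58}} = \frac{1}{\left(516 + 348697152\right) - \frac{1}{58}} = \frac{1}{348697668 - \frac{1}{58}} = \frac{1}{\frac{20224464743}{58}} = \frac{58}{20224464743}$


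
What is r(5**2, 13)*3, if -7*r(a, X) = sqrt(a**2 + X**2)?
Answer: -3*sqrt(794)/7 ≈ -12.076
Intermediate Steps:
r(a, X) = -sqrt(X**2 + a**2)/7 (r(a, X) = -sqrt(a**2 + X**2)/7 = -sqrt(X**2 + a**2)/7)
r(5**2, 13)*3 = -sqrt(13**2 + (5**2)**2)/7*3 = -sqrt(169 + 25**2)/7*3 = -sqrt(169 + 625)/7*3 = -sqrt(794)/7*3 = -3*sqrt(794)/7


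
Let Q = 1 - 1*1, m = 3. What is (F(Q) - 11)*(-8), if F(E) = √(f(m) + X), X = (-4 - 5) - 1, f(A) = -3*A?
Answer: 88 - 8*I*√19 ≈ 88.0 - 34.871*I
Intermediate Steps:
Q = 0 (Q = 1 - 1 = 0)
X = -10 (X = -9 - 1 = -10)
F(E) = I*√19 (F(E) = √(-3*3 - 10) = √(-9 - 10) = √(-19) = I*√19)
(F(Q) - 11)*(-8) = (I*√19 - 11)*(-8) = (-11 + I*√19)*(-8) = 88 - 8*I*√19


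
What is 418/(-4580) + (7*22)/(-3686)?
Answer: -561517/4220470 ≈ -0.13305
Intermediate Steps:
418/(-4580) + (7*22)/(-3686) = 418*(-1/4580) + 154*(-1/3686) = -209/2290 - 77/1843 = -561517/4220470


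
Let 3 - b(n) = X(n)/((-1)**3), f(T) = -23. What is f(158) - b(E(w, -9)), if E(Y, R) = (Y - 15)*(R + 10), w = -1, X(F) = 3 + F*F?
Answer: -285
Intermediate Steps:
X(F) = 3 + F**2
E(Y, R) = (-15 + Y)*(10 + R)
b(n) = 6 + n**2 (b(n) = 3 - (3 + n**2)/((-1)**3) = 3 - (3 + n**2)/(-1) = 3 - (3 + n**2)*(-1) = 3 - (-3 - n**2) = 3 + (3 + n**2) = 6 + n**2)
f(158) - b(E(w, -9)) = -23 - (6 + (-150 - 15*(-9) + 10*(-1) - 9*(-1))**2) = -23 - (6 + (-150 + 135 - 10 + 9)**2) = -23 - (6 + (-16)**2) = -23 - (6 + 256) = -23 - 1*262 = -23 - 262 = -285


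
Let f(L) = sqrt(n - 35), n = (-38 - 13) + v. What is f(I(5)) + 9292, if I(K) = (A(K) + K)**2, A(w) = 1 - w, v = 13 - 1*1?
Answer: 9292 + I*sqrt(74) ≈ 9292.0 + 8.6023*I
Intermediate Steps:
v = 12 (v = 13 - 1 = 12)
n = -39 (n = (-38 - 13) + 12 = -51 + 12 = -39)
I(K) = 1 (I(K) = ((1 - K) + K)**2 = 1**2 = 1)
f(L) = I*sqrt(74) (f(L) = sqrt(-39 - 35) = sqrt(-74) = I*sqrt(74))
f(I(5)) + 9292 = I*sqrt(74) + 9292 = 9292 + I*sqrt(74)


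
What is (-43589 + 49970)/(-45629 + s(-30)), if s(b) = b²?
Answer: -6381/44729 ≈ -0.14266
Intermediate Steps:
(-43589 + 49970)/(-45629 + s(-30)) = (-43589 + 49970)/(-45629 + (-30)²) = 6381/(-45629 + 900) = 6381/(-44729) = 6381*(-1/44729) = -6381/44729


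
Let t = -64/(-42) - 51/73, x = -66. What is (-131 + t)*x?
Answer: 4390276/511 ≈ 8591.5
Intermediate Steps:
t = 1265/1533 (t = -64*(-1/42) - 51*1/73 = 32/21 - 51/73 = 1265/1533 ≈ 0.82518)
(-131 + t)*x = (-131 + 1265/1533)*(-66) = -199558/1533*(-66) = 4390276/511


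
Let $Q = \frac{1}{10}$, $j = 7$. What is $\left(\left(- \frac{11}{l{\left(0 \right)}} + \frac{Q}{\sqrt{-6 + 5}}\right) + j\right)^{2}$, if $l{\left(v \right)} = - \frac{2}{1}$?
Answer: $\frac{\left(125 - i\right)^{2}}{100} \approx 156.24 - 2.5 i$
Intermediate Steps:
$l{\left(v \right)} = -2$ ($l{\left(v \right)} = \left(-2\right) 1 = -2$)
$Q = \frac{1}{10} \approx 0.1$
$\left(\left(- \frac{11}{l{\left(0 \right)}} + \frac{Q}{\sqrt{-6 + 5}}\right) + j\right)^{2} = \left(\left(- \frac{11}{-2} + \frac{1}{10 \sqrt{-6 + 5}}\right) + 7\right)^{2} = \left(\left(\left(-11\right) \left(- \frac{1}{2}\right) + \frac{1}{10 \sqrt{-1}}\right) + 7\right)^{2} = \left(\left(\frac{11}{2} + \frac{1}{10 i}\right) + 7\right)^{2} = \left(\left(\frac{11}{2} + \frac{\left(-1\right) i}{10}\right) + 7\right)^{2} = \left(\left(\frac{11}{2} - \frac{i}{10}\right) + 7\right)^{2} = \left(\frac{25}{2} - \frac{i}{10}\right)^{2}$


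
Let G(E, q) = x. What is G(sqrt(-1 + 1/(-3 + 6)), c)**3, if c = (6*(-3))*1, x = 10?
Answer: 1000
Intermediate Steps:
c = -18 (c = -18*1 = -18)
G(E, q) = 10
G(sqrt(-1 + 1/(-3 + 6)), c)**3 = 10**3 = 1000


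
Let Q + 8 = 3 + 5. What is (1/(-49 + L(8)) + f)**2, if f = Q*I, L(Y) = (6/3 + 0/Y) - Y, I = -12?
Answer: 1/3025 ≈ 0.00033058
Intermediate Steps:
Q = 0 (Q = -8 + (3 + 5) = -8 + 8 = 0)
L(Y) = 2 - Y (L(Y) = (6*(1/3) + 0) - Y = (2 + 0) - Y = 2 - Y)
f = 0 (f = 0*(-12) = 0)
(1/(-49 + L(8)) + f)**2 = (1/(-49 + (2 - 1*8)) + 0)**2 = (1/(-49 + (2 - 8)) + 0)**2 = (1/(-49 - 6) + 0)**2 = (1/(-55) + 0)**2 = (-1/55 + 0)**2 = (-1/55)**2 = 1/3025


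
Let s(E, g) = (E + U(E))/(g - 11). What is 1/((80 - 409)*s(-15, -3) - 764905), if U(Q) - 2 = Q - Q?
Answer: -2/1530421 ≈ -1.3068e-6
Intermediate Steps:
U(Q) = 2 (U(Q) = 2 + (Q - Q) = 2 + 0 = 2)
s(E, g) = (2 + E)/(-11 + g) (s(E, g) = (E + 2)/(g - 11) = (2 + E)/(-11 + g))
1/((80 - 409)*s(-15, -3) - 764905) = 1/((80 - 409)*((2 - 15)/(-11 - 3)) - 764905) = 1/(-329*(-13)/(-14) - 764905) = 1/(-(-47)*(-13)/2 - 764905) = 1/(-329*13/14 - 764905) = 1/(-611/2 - 764905) = 1/(-1530421/2) = -2/1530421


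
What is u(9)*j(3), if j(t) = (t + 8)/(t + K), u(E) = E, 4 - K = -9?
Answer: 99/16 ≈ 6.1875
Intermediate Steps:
K = 13 (K = 4 - 1*(-9) = 4 + 9 = 13)
j(t) = (8 + t)/(13 + t) (j(t) = (t + 8)/(t + 13) = (8 + t)/(13 + t))
u(9)*j(3) = 9*((8 + 3)/(13 + 3)) = 9*(11/16) = 99/16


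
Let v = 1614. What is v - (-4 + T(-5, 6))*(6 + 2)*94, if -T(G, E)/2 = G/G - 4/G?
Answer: 36646/5 ≈ 7329.2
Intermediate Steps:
T(G, E) = -2 + 8/G (T(G, E) = -2*(G/G - 4/G) = -2*(1 - 4/G) = -2 + 8/G)
v - (-4 + T(-5, 6))*(6 + 2)*94 = 1614 - (-4 + (-2 + 8/(-5)))*(6 + 2)*94 = 1614 - (-4 + (-2 + 8*(-1/5)))*8*94 = 1614 - (-4 + (-2 - 8/5))*8*94 = 1614 - (-4 - 18/5)*8*94 = 1614 - (-38/5*8)*94 = 1614 - (-304)*94/5 = 1614 - 1*(-28576/5) = 1614 + 28576/5 = 36646/5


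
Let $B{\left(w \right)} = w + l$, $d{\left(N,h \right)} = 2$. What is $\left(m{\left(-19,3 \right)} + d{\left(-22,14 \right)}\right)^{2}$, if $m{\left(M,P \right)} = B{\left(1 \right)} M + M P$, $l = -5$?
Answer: $441$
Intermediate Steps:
$B{\left(w \right)} = -5 + w$ ($B{\left(w \right)} = w - 5 = -5 + w$)
$m{\left(M,P \right)} = - 4 M + M P$ ($m{\left(M,P \right)} = \left(-5 + 1\right) M + M P = - 4 M + M P$)
$\left(m{\left(-19,3 \right)} + d{\left(-22,14 \right)}\right)^{2} = \left(- 19 \left(-4 + 3\right) + 2\right)^{2} = \left(\left(-19\right) \left(-1\right) + 2\right)^{2} = \left(19 + 2\right)^{2} = 21^{2} = 441$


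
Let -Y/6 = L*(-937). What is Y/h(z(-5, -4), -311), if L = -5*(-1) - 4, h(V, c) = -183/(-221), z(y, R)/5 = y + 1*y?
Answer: 414154/61 ≈ 6789.4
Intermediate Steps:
z(y, R) = 10*y (z(y, R) = 5*(y + 1*y) = 5*(y + y) = 5*(2*y) = 10*y)
h(V, c) = 183/221 (h(V, c) = -183*(-1/221) = 183/221)
L = 1 (L = 5 - 4 = 1)
Y = 5622 (Y = -6*(-937) = 5622)
Y/h(z(-5, -4), -311) = 5622/(183/221) = 5622*(221/183) = 414154/61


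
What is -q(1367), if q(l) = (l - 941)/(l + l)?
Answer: -213/1367 ≈ -0.15582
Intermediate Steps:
q(l) = (-941 + l)/(2*l) (q(l) = (-941 + l)/((2*l)) = (-941 + l)*(1/(2*l)) = (-941 + l)/(2*l))
-q(1367) = -(-941 + 1367)/(2*1367) = -426/(2*1367) = -1*213/1367 = -213/1367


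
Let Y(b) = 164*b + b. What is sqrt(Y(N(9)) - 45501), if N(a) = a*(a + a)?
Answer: I*sqrt(18771) ≈ 137.01*I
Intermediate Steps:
N(a) = 2*a**2 (N(a) = a*(2*a) = 2*a**2)
Y(b) = 165*b
sqrt(Y(N(9)) - 45501) = sqrt(165*(2*9**2) - 45501) = sqrt(165*(2*81) - 45501) = sqrt(165*162 - 45501) = sqrt(26730 - 45501) = sqrt(-18771) = I*sqrt(18771)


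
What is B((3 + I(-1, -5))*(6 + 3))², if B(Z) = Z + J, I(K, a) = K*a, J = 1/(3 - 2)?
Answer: 5329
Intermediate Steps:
J = 1 (J = 1/1 = 1)
B(Z) = 1 + Z (B(Z) = Z + 1 = 1 + Z)
B((3 + I(-1, -5))*(6 + 3))² = (1 + (3 - 1*(-5))*(6 + 3))² = (1 + (3 + 5)*9)² = (1 + 8*9)² = (1 + 72)² = 73² = 5329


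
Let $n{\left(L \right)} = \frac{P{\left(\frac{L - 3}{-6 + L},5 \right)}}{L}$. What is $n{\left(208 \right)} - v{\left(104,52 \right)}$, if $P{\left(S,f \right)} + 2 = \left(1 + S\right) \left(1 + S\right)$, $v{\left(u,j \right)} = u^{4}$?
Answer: $- \frac{992886100506551}{8487232} \approx -1.1699 \cdot 10^{8}$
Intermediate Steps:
$P{\left(S,f \right)} = -2 + \left(1 + S\right)^{2}$ ($P{\left(S,f \right)} = -2 + \left(1 + S\right) \left(1 + S\right) = -2 + \left(1 + S\right)^{2}$)
$n{\left(L \right)} = \frac{-2 + \left(1 + \frac{-3 + L}{-6 + L}\right)^{2}}{L}$ ($n{\left(L \right)} = \frac{-2 + \left(1 + \frac{L - 3}{-6 + L}\right)^{2}}{L} = \frac{-2 + \left(1 + \frac{-3 + L}{-6 + L}\right)^{2}}{L}$)
$n{\left(208 \right)} - v{\left(104,52 \right)} = \left(- \frac{2}{208} + \frac{\left(-9 + 2 \cdot 208\right)^{2}}{208 \left(-6 + 208\right)^{2}}\right) - 104^{4} = \left(\left(-2\right) \frac{1}{208} + \frac{\left(-9 + 416\right)^{2}}{208 \cdot 40804}\right) - 116985856 = \left(- \frac{1}{104} + \frac{1}{208} \cdot 407^{2} \cdot \frac{1}{40804}\right) - 116985856 = \left(- \frac{1}{104} + \frac{1}{208} \cdot 165649 \cdot \frac{1}{40804}\right) - 116985856 = \left(- \frac{1}{104} + \frac{165649}{8487232}\right) - 116985856 = \frac{84041}{8487232} - 116985856 = - \frac{992886100506551}{8487232}$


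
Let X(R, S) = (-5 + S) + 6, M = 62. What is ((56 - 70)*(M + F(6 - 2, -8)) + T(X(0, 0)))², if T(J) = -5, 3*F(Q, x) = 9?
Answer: 837225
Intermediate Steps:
F(Q, x) = 3 (F(Q, x) = (⅓)*9 = 3)
X(R, S) = 1 + S
((56 - 70)*(M + F(6 - 2, -8)) + T(X(0, 0)))² = ((56 - 70)*(62 + 3) - 5)² = (-14*65 - 5)² = (-910 - 5)² = (-915)² = 837225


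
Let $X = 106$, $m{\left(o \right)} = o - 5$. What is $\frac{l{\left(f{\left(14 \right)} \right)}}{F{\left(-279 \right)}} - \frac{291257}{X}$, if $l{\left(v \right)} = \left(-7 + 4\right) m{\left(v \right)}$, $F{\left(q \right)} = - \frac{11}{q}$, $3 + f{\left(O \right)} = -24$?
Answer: $- \frac{364723}{1166} \approx -312.8$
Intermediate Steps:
$f{\left(O \right)} = -27$ ($f{\left(O \right)} = -3 - 24 = -27$)
$m{\left(o \right)} = -5 + o$
$l{\left(v \right)} = 15 - 3 v$ ($l{\left(v \right)} = \left(-7 + 4\right) \left(-5 + v\right) = - 3 \left(-5 + v\right) = 15 - 3 v$)
$\frac{l{\left(f{\left(14 \right)} \right)}}{F{\left(-279 \right)}} - \frac{291257}{X} = \frac{15 - -81}{\left(-11\right) \frac{1}{-279}} - \frac{291257}{106} = \frac{15 + 81}{\left(-11\right) \left(- \frac{1}{279}\right)} - \frac{291257}{106} = \frac{96}{\frac{11}{279}} - \frac{291257}{106} = 96 \cdot \frac{279}{11} - \frac{291257}{106} = \frac{26784}{11} - \frac{291257}{106} = - \frac{364723}{1166}$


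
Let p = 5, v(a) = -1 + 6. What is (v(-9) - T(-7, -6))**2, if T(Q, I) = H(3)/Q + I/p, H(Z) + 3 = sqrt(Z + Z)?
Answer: 40954/1225 + 404*sqrt(6)/245 ≈ 37.471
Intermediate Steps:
v(a) = 5
H(Z) = -3 + sqrt(2)*sqrt(Z) (H(Z) = -3 + sqrt(Z + Z) = -3 + sqrt(2*Z) = -3 + sqrt(2)*sqrt(Z))
T(Q, I) = I/5 + (-3 + sqrt(6))/Q (T(Q, I) = (-3 + sqrt(2)*sqrt(3))/Q + I/5 = (-3 + sqrt(6))/Q + I*(1/5) = (-3 + sqrt(6))/Q + I/5 = I/5 + (-3 + sqrt(6))/Q)
(v(-9) - T(-7, -6))**2 = (5 - (-3 + sqrt(6) + (1/5)*(-6)*(-7))/(-7))**2 = (5 - (-1)*(-3 + sqrt(6) + 42/5)/7)**2 = (5 - (-1)*(27/5 + sqrt(6))/7)**2 = (5 - (-27/35 - sqrt(6)/7))**2 = (5 + (27/35 + sqrt(6)/7))**2 = (202/35 + sqrt(6)/7)**2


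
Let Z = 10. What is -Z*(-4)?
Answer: 40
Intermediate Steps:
-Z*(-4) = -10*(-4) = -1*(-40) = 40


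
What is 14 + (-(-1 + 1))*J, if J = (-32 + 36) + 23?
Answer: 14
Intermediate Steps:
J = 27 (J = 4 + 23 = 27)
14 + (-(-1 + 1))*J = 14 - (-1 + 1)*27 = 14 - 1*0*27 = 14 + 0*27 = 14 + 0 = 14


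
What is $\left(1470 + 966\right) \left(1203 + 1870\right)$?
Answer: $7485828$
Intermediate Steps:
$\left(1470 + 966\right) \left(1203 + 1870\right) = 2436 \cdot 3073 = 7485828$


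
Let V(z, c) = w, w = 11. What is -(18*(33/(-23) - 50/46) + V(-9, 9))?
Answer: 791/23 ≈ 34.391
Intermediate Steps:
V(z, c) = 11
-(18*(33/(-23) - 50/46) + V(-9, 9)) = -(18*(33/(-23) - 50/46) + 11) = -(18*(33*(-1/23) - 50*1/46) + 11) = -(18*(-33/23 - 25/23) + 11) = -(18*(-58/23) + 11) = -(-1044/23 + 11) = -1*(-791/23) = 791/23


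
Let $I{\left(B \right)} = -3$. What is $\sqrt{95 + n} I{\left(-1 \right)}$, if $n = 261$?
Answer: $- 6 \sqrt{89} \approx -56.604$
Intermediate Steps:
$\sqrt{95 + n} I{\left(-1 \right)} = \sqrt{95 + 261} \left(-3\right) = \sqrt{356} \left(-3\right) = 2 \sqrt{89} \left(-3\right) = - 6 \sqrt{89}$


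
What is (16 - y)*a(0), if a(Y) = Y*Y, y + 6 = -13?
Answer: 0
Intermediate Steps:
y = -19 (y = -6 - 13 = -19)
a(Y) = Y²
(16 - y)*a(0) = (16 - 1*(-19))*0² = (16 + 19)*0 = 35*0 = 0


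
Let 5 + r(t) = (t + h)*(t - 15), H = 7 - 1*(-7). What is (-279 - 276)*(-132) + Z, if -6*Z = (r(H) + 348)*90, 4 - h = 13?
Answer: 68190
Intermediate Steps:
h = -9 (h = 4 - 1*13 = 4 - 13 = -9)
H = 14 (H = 7 + 7 = 14)
r(t) = -5 + (-15 + t)*(-9 + t) (r(t) = -5 + (t - 9)*(t - 15) = -5 + (-9 + t)*(-15 + t) = -5 + (-15 + t)*(-9 + t))
Z = -5070 (Z = -((130 + 14² - 24*14) + 348)*90/6 = -((130 + 196 - 336) + 348)*90/6 = -(-10 + 348)*90/6 = -169*90/3 = -⅙*30420 = -5070)
(-279 - 276)*(-132) + Z = (-279 - 276)*(-132) - 5070 = -555*(-132) - 5070 = 73260 - 5070 = 68190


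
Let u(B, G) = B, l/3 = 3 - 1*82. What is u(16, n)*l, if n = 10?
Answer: -3792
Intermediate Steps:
l = -237 (l = 3*(3 - 1*82) = 3*(3 - 82) = 3*(-79) = -237)
u(16, n)*l = 16*(-237) = -3792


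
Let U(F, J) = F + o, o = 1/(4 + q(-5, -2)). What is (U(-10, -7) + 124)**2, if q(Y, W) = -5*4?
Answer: 3323329/256 ≈ 12982.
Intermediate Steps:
q(Y, W) = -20
o = -1/16 (o = 1/(4 - 20) = 1/(-16) = -1/16 ≈ -0.062500)
U(F, J) = -1/16 + F (U(F, J) = F - 1/16 = -1/16 + F)
(U(-10, -7) + 124)**2 = ((-1/16 - 10) + 124)**2 = (-161/16 + 124)**2 = (1823/16)**2 = 3323329/256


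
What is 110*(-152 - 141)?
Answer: -32230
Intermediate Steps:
110*(-152 - 141) = 110*(-293) = -32230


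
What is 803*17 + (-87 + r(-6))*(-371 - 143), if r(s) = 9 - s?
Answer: 50659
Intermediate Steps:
803*17 + (-87 + r(-6))*(-371 - 143) = 803*17 + (-87 + (9 - 1*(-6)))*(-371 - 143) = 13651 + (-87 + (9 + 6))*(-514) = 13651 + (-87 + 15)*(-514) = 13651 - 72*(-514) = 13651 + 37008 = 50659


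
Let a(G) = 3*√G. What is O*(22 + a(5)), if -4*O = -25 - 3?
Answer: 154 + 21*√5 ≈ 200.96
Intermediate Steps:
O = 7 (O = -(-25 - 3)/4 = -¼*(-28) = 7)
O*(22 + a(5)) = 7*(22 + 3*√5) = 154 + 21*√5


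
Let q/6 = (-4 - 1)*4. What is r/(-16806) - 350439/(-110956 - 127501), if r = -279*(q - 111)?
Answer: -3159612453/1335836114 ≈ -2.3653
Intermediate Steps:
q = -120 (q = 6*((-4 - 1)*4) = 6*(-5*4) = 6*(-20) = -120)
r = 64449 (r = -279*(-120 - 111) = -279*(-231) = 64449)
r/(-16806) - 350439/(-110956 - 127501) = 64449/(-16806) - 350439/(-110956 - 127501) = 64449*(-1/16806) - 350439/(-238457) = -21483/5602 - 350439*(-1/238457) = -21483/5602 + 350439/238457 = -3159612453/1335836114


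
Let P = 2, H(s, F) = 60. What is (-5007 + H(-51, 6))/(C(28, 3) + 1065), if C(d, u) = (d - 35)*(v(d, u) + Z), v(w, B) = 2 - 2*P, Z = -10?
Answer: -1649/383 ≈ -4.3055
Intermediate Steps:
v(w, B) = -2 (v(w, B) = 2 - 2*2 = 2 - 4 = -2)
C(d, u) = 420 - 12*d (C(d, u) = (d - 35)*(-2 - 10) = (-35 + d)*(-12) = 420 - 12*d)
(-5007 + H(-51, 6))/(C(28, 3) + 1065) = (-5007 + 60)/((420 - 12*28) + 1065) = -4947/((420 - 336) + 1065) = -4947/(84 + 1065) = -4947/1149 = -4947*1/1149 = -1649/383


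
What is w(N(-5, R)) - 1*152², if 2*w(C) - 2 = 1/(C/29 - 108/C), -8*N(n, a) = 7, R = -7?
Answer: -4629817285/200399 ≈ -23103.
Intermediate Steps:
N(n, a) = -7/8 (N(n, a) = -⅛*7 = -7/8)
w(C) = 1 + 1/(2*(-108/C + C/29)) (w(C) = 1 + 1/(2*(C/29 - 108/C)) = 1 + 1/(2*(-108/C + C/29)))
w(N(-5, R)) - 1*152² = (-3132 + (-7/8)² + (29/2)*(-7/8))/(-3132 + (-7/8)²) - 1*152² = (-3132 + 49/64 - 203/16)/(-3132 + 49/64) - 1*23104 = -201211/64/(-200399/64) - 23104 = -64/200399*(-201211/64) - 23104 = 201211/200399 - 23104 = -4629817285/200399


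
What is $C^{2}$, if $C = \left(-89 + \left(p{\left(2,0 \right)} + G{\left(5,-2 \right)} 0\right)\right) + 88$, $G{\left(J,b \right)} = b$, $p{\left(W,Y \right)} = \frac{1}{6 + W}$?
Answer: $\frac{49}{64} \approx 0.76563$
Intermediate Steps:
$C = - \frac{7}{8}$ ($C = \left(-89 + \left(\frac{1}{6 + 2} - 0\right)\right) + 88 = \left(-89 + \left(\frac{1}{8} + 0\right)\right) + 88 = \left(-89 + \frac{1}{8}\right) + 88 = - \frac{711}{8} + 88 = - \frac{7}{8} \approx -0.875$)
$C^{2} = \left(- \frac{7}{8}\right)^{2} = \frac{49}{64}$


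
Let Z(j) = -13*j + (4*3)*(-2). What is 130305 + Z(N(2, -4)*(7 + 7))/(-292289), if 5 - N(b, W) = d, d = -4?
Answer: 38086719807/292289 ≈ 1.3031e+5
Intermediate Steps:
N(b, W) = 9 (N(b, W) = 5 - 1*(-4) = 5 + 4 = 9)
Z(j) = -24 - 13*j (Z(j) = -13*j + 12*(-2) = -13*j - 24 = -24 - 13*j)
130305 + Z(N(2, -4)*(7 + 7))/(-292289) = 130305 + (-24 - 117*(7 + 7))/(-292289) = 130305 + (-24 - 117*14)*(-1/292289) = 130305 + (-24 - 13*126)*(-1/292289) = 130305 + (-24 - 1638)*(-1/292289) = 130305 - 1662*(-1/292289) = 130305 + 1662/292289 = 38086719807/292289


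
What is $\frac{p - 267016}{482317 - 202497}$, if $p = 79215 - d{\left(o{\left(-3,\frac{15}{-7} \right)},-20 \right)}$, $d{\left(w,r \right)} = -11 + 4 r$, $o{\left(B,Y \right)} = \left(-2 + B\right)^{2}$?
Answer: $- \frac{18771}{27982} \approx -0.67082$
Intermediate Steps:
$p = 79306$ ($p = 79215 - \left(-11 + 4 \left(-20\right)\right) = 79215 - \left(-11 - 80\right) = 79215 - -91 = 79215 + 91 = 79306$)
$\frac{p - 267016}{482317 - 202497} = \frac{79306 - 267016}{482317 - 202497} = - \frac{187710}{279820} = \left(-187710\right) \frac{1}{279820} = - \frac{18771}{27982}$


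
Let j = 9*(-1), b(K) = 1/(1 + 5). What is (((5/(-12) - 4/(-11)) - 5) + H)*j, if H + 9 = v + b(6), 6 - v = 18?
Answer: 10251/44 ≈ 232.98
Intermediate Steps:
v = -12 (v = 6 - 1*18 = 6 - 18 = -12)
b(K) = ⅙ (b(K) = 1/6 = ⅙)
H = -125/6 (H = -9 + (-12 + ⅙) = -9 - 71/6 = -125/6 ≈ -20.833)
j = -9
(((5/(-12) - 4/(-11)) - 5) + H)*j = (((5/(-12) - 4/(-11)) - 5) - 125/6)*(-9) = (((5*(-1/12) - 4*(-1/11)) - 5) - 125/6)*(-9) = (((-5/12 + 4/11) - 5) - 125/6)*(-9) = ((-7/132 - 5) - 125/6)*(-9) = (-667/132 - 125/6)*(-9) = -1139/44*(-9) = 10251/44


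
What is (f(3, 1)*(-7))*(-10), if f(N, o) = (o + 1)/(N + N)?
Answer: 70/3 ≈ 23.333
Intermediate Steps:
f(N, o) = (1 + o)/(2*N) (f(N, o) = (1 + o)/((2*N)) = (1 + o)*(1/(2*N)) = (1 + o)/(2*N))
(f(3, 1)*(-7))*(-10) = (((½)*(1 + 1)/3)*(-7))*(-10) = (((½)*(⅓)*2)*(-7))*(-10) = ((⅓)*(-7))*(-10) = -7/3*(-10) = 70/3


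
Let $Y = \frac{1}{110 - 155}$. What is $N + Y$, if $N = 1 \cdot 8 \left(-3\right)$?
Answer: $- \frac{1081}{45} \approx -24.022$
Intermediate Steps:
$Y = - \frac{1}{45}$ ($Y = \frac{1}{110 - 155} = \frac{1}{-45} = - \frac{1}{45} \approx -0.022222$)
$N = -24$ ($N = 8 \left(-3\right) = -24$)
$N + Y = -24 - \frac{1}{45} = - \frac{1081}{45}$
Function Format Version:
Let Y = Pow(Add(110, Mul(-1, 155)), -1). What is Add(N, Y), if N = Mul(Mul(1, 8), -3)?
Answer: Rational(-1081, 45) ≈ -24.022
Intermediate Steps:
Y = Rational(-1, 45) (Y = Pow(Add(110, -155), -1) = Pow(-45, -1) = Rational(-1, 45) ≈ -0.022222)
N = -24 (N = Mul(8, -3) = -24)
Add(N, Y) = Add(-24, Rational(-1, 45)) = Rational(-1081, 45)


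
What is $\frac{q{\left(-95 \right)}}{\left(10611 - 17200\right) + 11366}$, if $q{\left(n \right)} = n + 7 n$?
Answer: $- \frac{760}{4777} \approx -0.1591$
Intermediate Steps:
$q{\left(n \right)} = 8 n$
$\frac{q{\left(-95 \right)}}{\left(10611 - 17200\right) + 11366} = \frac{8 \left(-95\right)}{\left(10611 - 17200\right) + 11366} = - \frac{760}{-6589 + 11366} = - \frac{760}{4777}$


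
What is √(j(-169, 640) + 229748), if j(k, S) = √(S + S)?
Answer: 2*√(57437 + 4*√5) ≈ 479.36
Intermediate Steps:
j(k, S) = √2*√S (j(k, S) = √(2*S) = √2*√S)
√(j(-169, 640) + 229748) = √(√2*√640 + 229748) = √(√2*(8*√10) + 229748) = √(16*√5 + 229748) = √(229748 + 16*√5)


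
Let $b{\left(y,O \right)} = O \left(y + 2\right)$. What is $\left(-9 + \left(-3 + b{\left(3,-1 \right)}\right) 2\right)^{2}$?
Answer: $625$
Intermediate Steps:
$b{\left(y,O \right)} = O \left(2 + y\right)$
$\left(-9 + \left(-3 + b{\left(3,-1 \right)}\right) 2\right)^{2} = \left(-9 + \left(-3 - \left(2 + 3\right)\right) 2\right)^{2} = \left(-9 + \left(-3 - 5\right) 2\right)^{2} = \left(-9 - 16\right)^{2} = \left(-25\right)^{2} = 625$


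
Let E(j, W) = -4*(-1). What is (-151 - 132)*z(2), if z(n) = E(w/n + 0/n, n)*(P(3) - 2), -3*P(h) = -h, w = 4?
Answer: 1132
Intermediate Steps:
E(j, W) = 4
P(h) = h/3 (P(h) = -(-1)*h/3 = h/3)
z(n) = -4 (z(n) = 4*((1/3)*3 - 2) = 4*(1 - 2) = 4*(-1) = -4)
(-151 - 132)*z(2) = (-151 - 132)*(-4) = -283*(-4) = 1132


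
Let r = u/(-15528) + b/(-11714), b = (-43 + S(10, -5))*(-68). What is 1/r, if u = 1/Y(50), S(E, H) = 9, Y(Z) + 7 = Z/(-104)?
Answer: -8844643986/1745597147 ≈ -5.0668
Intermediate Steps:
Y(Z) = -7 - Z/104 (Y(Z) = -7 + Z/(-104) = -7 + Z*(-1/104) = -7 - Z/104)
u = -52/389 (u = 1/(-7 - 1/104*50) = 1/(-7 - 25/52) = 1/(-389/52) = -52/389 ≈ -0.13368)
b = 2312 (b = (-43 + 9)*(-68) = -34*(-68) = 2312)
r = -1745597147/8844643986 (r = -52/389/(-15528) + 2312/(-11714) = -52/389*(-1/15528) + 2312*(-1/11714) = 13/1510098 - 1156/5857 = -1745597147/8844643986 ≈ -0.19736)
1/r = 1/(-1745597147/8844643986) = -8844643986/1745597147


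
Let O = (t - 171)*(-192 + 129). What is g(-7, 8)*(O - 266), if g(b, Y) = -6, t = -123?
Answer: -109536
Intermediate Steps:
O = 18522 (O = (-123 - 171)*(-192 + 129) = -294*(-63) = 18522)
g(-7, 8)*(O - 266) = -6*(18522 - 266) = -6*18256 = -109536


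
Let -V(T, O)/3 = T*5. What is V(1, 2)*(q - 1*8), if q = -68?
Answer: 1140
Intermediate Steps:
V(T, O) = -15*T (V(T, O) = -3*T*5 = -15*T)
V(1, 2)*(q - 1*8) = (-15*1)*(-68 - 1*8) = -15*(-68 - 8) = -15*(-76) = 1140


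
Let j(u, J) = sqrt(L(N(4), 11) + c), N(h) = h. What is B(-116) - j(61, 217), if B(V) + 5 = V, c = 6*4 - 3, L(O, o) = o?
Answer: -121 - 4*sqrt(2) ≈ -126.66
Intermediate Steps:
c = 21 (c = 24 - 3 = 21)
B(V) = -5 + V
j(u, J) = 4*sqrt(2) (j(u, J) = sqrt(11 + 21) = sqrt(32) = 4*sqrt(2))
B(-116) - j(61, 217) = (-5 - 116) - 4*sqrt(2) = -121 - 4*sqrt(2)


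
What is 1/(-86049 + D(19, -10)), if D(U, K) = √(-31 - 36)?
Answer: -86049/7404430468 - I*√67/7404430468 ≈ -1.1621e-5 - 1.1055e-9*I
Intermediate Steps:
D(U, K) = I*√67 (D(U, K) = √(-67) = I*√67)
1/(-86049 + D(19, -10)) = 1/(-86049 + I*√67)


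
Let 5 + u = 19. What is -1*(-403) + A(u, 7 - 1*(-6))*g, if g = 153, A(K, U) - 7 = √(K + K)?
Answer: 1474 + 306*√7 ≈ 2283.6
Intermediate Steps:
u = 14 (u = -5 + 19 = 14)
A(K, U) = 7 + √2*√K (A(K, U) = 7 + √(K + K) = 7 + √(2*K) = 7 + √2*√K)
-1*(-403) + A(u, 7 - 1*(-6))*g = -1*(-403) + (7 + √2*√14)*153 = 403 + (7 + 2*√7)*153 = 403 + (1071 + 306*√7) = 1474 + 306*√7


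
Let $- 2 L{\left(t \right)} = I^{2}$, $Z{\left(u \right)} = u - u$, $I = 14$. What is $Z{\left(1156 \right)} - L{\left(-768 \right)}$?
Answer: $98$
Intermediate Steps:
$Z{\left(u \right)} = 0$
$L{\left(t \right)} = -98$ ($L{\left(t \right)} = - \frac{14^{2}}{2} = \left(- \frac{1}{2}\right) 196 = -98$)
$Z{\left(1156 \right)} - L{\left(-768 \right)} = 0 - -98 = 0 + 98 = 98$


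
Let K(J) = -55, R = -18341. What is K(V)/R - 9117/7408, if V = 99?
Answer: -166807457/135870128 ≈ -1.2277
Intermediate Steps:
K(V)/R - 9117/7408 = -55/(-18341) - 9117/7408 = -55*(-1/18341) - 9117*1/7408 = 55/18341 - 9117/7408 = -166807457/135870128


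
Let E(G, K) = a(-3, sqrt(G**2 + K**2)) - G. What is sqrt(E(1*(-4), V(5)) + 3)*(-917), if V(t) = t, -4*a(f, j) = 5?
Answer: -917*sqrt(23)/2 ≈ -2198.9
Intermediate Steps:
a(f, j) = -5/4 (a(f, j) = -1/4*5 = -5/4)
E(G, K) = -5/4 - G
sqrt(E(1*(-4), V(5)) + 3)*(-917) = sqrt((-5/4 - (-4)) + 3)*(-917) = sqrt((-5/4 - 1*(-4)) + 3)*(-917) = sqrt((-5/4 + 4) + 3)*(-917) = sqrt(11/4 + 3)*(-917) = sqrt(23/4)*(-917) = (sqrt(23)/2)*(-917) = -917*sqrt(23)/2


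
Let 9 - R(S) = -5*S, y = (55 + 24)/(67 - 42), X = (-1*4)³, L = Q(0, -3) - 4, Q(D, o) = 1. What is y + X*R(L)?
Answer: 9679/25 ≈ 387.16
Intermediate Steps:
L = -3 (L = 1 - 4 = -3)
X = -64 (X = (-4)³ = -64)
y = 79/25 ≈ 3.1600
R(S) = 9 + 5*S (R(S) = 9 - (-5)*S = 9 + 5*S)
y + X*R(L) = 79/25 - 64*(9 + 5*(-3)) = 79/25 - 64*(9 - 15) = 79/25 - 64*(-6) = 79/25 + 384 = 9679/25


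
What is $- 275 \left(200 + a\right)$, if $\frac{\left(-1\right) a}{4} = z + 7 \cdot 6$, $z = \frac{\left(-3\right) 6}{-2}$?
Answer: $1100$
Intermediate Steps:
$z = 9$ ($z = \left(-18\right) \left(- \frac{1}{2}\right) = 9$)
$a = -204$ ($a = - 4 \left(9 + 7 \cdot 6\right) = - 4 \left(9 + 42\right) = \left(-4\right) 51 = -204$)
$- 275 \left(200 + a\right) = - 275 \left(200 - 204\right) = \left(-275\right) \left(-4\right) = 1100$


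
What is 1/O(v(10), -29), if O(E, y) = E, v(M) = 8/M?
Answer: 5/4 ≈ 1.2500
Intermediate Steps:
1/O(v(10), -29) = 1/(8/10) = 1/(8*(⅒)) = 1/(⅘) = 5/4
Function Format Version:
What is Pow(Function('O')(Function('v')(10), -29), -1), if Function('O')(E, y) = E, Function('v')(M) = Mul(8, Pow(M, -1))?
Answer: Rational(5, 4) ≈ 1.2500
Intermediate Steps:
Pow(Function('O')(Function('v')(10), -29), -1) = Pow(Mul(8, Pow(10, -1)), -1) = Pow(Mul(8, Rational(1, 10)), -1) = Pow(Rational(4, 5), -1) = Rational(5, 4)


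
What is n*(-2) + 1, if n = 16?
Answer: -31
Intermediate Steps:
n*(-2) + 1 = 16*(-2) + 1 = -32 + 1 = -31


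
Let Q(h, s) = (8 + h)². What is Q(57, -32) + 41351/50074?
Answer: 211604001/50074 ≈ 4225.8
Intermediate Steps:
Q(57, -32) + 41351/50074 = (8 + 57)² + 41351/50074 = 65² + 41351*(1/50074) = 4225 + 41351/50074 = 211604001/50074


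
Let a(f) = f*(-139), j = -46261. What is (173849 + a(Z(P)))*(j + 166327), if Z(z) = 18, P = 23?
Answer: 20572948902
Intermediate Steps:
a(f) = -139*f
(173849 + a(Z(P)))*(j + 166327) = (173849 - 139*18)*(-46261 + 166327) = (173849 - 2502)*120066 = 171347*120066 = 20572948902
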